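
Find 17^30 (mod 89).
Using repeated squaring. 30 = 16 + 8 + 4 + 2 (binary 11110). Repeated squaring mod 89: 17^1 ≡ 17; 17^2 ≡ 17² = 289 ≡ 22; 17^4 ≡ 22² = 484 ≡ 39; 17^8 ≡ 39² = 1521 ≡ 8; 17^16 ≡ 8² = 64 ≡ 64. Multiply: 17^30 = 17^16 × 17^8 × 17^4 × 17^2 ≡ 64 × 8 × 39 × 22 (mod 89): 64 × 8 = 512 ≡ 67; 67 × 39 = 2613 ≡ 32; 32 × 22 = 704 ≡ 81. So 17^30 ≡ 81 (mod 89).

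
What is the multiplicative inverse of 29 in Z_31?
15

Using Extended Euclidean Algorithm:
gcd(29, 31) = 1
Bezout coefficients: 29 × 15 + 31 × -14 = 1
So 29 × 15 ≡ 1 (mod 31)
The inverse is 15 mod 31 = 15
Verification: 29 × 15 = 435 = 14 × 31 + 1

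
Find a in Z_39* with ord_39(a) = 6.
4 has order 6 mod 39 since 4^{6} ≡ 1 (mod 39) and no smaller power works.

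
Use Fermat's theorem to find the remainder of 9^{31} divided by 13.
9

By Fermat's Little Theorem, a^(p-1) ≡ 1 (mod p) for prime p and gcd(a, p) = 1
Here p = 13, so 9^12 ≡ 1 (mod 13)
We can reduce the exponent: 31 mod 12 = 7
So 9^31 ≡ 9^7 (mod 13)
Computing: 9^7 mod 13 = 9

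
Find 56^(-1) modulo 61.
12

Using Extended Euclidean Algorithm:
gcd(56, 61) = 1
Bezout coefficients: 56 × 12 + 61 × -11 = 1
So 56 × 12 ≡ 1 (mod 61)
The inverse is 12 mod 61 = 12
Verification: 56 × 12 = 672 = 11 × 61 + 1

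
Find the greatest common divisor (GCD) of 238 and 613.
1

Using the Euclidean algorithm:
238 = 0 × 613 + 238
613 = 2 × 238 + 137
238 = 1 × 137 + 101
137 = 1 × 101 + 36
101 = 2 × 36 + 29
36 = 1 × 29 + 7
29 = 4 × 7 + 1
7 = 7 × 1 + 0

GCD(238, 613) = 1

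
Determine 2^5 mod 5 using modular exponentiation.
5 = 4 + 1 (binary 101). Repeated squaring mod 5: 2^1 ≡ 2; 2^2 ≡ 2² = 4 ≡ 4; 2^4 ≡ 4² = 16 ≡ 1. Multiply: 2^5 = 2^4 × 2^1 ≡ 1 × 2 (mod 5): 1 × 2 = 2 ≡ 2. So 2^5 ≡ 2 (mod 5).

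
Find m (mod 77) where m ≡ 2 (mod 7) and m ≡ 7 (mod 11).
M = 7 × 11 = 77. M₁ = 11, y₁ ≡ 2 (mod 7). M₂ = 7, y₂ ≡ 8 (mod 11). m = 2×11×2 + 7×7×8 ≡ 51 (mod 77)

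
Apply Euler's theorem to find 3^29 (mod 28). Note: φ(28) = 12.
By Euler: 3^{12} ≡ 1 (mod 28) since gcd(3, 28) = 1. 29 = 2×12 + 5. So 3^{29} ≡ 3^{5} ≡ 19 (mod 28)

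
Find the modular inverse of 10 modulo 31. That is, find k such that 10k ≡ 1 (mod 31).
28

Using Extended Euclidean Algorithm:
gcd(10, 31) = 1
Bezout coefficients: 10 × -3 + 31 × 1 = 1
So 10 × -3 ≡ 1 (mod 31)
The inverse is -3 mod 31 = 28
Verification: 10 × 28 = 280 = 9 × 31 + 1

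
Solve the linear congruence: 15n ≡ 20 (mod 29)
11

Since gcd(15, 29) = 1 divides 20, a solution exists.
Multiply both sides by the inverse of 15 mod 29:
  15^(-1) mod 29 = 2
  x ≡ 2 × 20 ≡ 40 ≡ 11 (mod 29)
Verification: 15 × 11 = 165 = 5 × 29 + 20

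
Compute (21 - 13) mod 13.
8

(21 - 13) = 8
8 mod 13 = 8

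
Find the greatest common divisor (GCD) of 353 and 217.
1

Using the Euclidean algorithm:
353 = 1 × 217 + 136
217 = 1 × 136 + 81
136 = 1 × 81 + 55
81 = 1 × 55 + 26
55 = 2 × 26 + 3
26 = 8 × 3 + 2
3 = 1 × 2 + 1
2 = 2 × 1 + 0

GCD(353, 217) = 1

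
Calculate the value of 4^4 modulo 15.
4 = 4 (binary 100). Repeated squaring mod 15: 4^1 ≡ 4; 4^2 ≡ 4² = 16 ≡ 1; 4^4 ≡ 1² = 1 ≡ 1. So 4^4 ≡ 1 (mod 15).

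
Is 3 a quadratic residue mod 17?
By Euler's criterion: 3^{8} ≡ 16 (mod 17). Since this equals -1 (≡ 16), 3 is not a QR.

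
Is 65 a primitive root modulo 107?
p - 1 = 106 has prime divisors 2, 53. Check 65^(106/q) mod 107 for each: 65^(106/2) = 65^53 ≡ 106, 65^(106/53) = 65^2 ≡ 52 (mod 107). None of these is 1, so 65 has order 106 = φ(107), so it is a primitive root mod 107.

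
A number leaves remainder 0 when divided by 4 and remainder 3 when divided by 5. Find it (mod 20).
M = 4 × 5 = 20. M₁ = 5, y₁ ≡ 1 (mod 4). M₂ = 4, y₂ ≡ 4 (mod 5). k = 0×5×1 + 3×4×4 ≡ 8 (mod 20)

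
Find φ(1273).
1188

Prime factorization: 1273 = 19 × 67
Using the formula φ(n) = n × Π(1 - 1/p) for each prime factor p:
φ(1273) = 1273 × (1 - 1/19) × (1 - 1/67)
φ(1273) = 1188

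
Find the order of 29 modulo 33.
Powers of 29 mod 33: 29^1≡29, 29^2≡16, 29^3≡2, 29^4≡25, 29^5≡32, 29^6≡4, 29^7≡17, 29^8≡31, 29^9≡8, 29^10≡1. Order = 10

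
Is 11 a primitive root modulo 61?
No

To verify, check if 11^(60/q) ≢ 1 (mod 61) for each prime divisor q of 60
Divisors of 60 = 60: [1, 2, 3, 4, 5, 6, 10, 12, 15, 20, 30, 60]
  11^(60/2) = 11^30 ≡ 60 (mod 61)
  11^(60/3) = 11^20 ≡ 1 (mod 61)
  11^(60/5) = 11^12 ≡ 1 (mod 61)
Conclusion: 11 is not a primitive root modulo 61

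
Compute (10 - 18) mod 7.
6

(10 - 18) = -8
-8 mod 7 = 6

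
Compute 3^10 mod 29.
10 = 8 + 2 (binary 1010). Repeated squaring mod 29: 3^1 ≡ 3; 3^2 ≡ 3² = 9 ≡ 9; 3^4 ≡ 9² = 81 ≡ 23; 3^8 ≡ 23² = 529 ≡ 7. Multiply: 3^10 = 3^8 × 3^2 ≡ 7 × 9 (mod 29): 7 × 9 = 63 ≡ 5. So 3^10 ≡ 5 (mod 29).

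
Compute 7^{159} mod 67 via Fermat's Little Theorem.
45

By Fermat's Little Theorem, a^(p-1) ≡ 1 (mod p) for prime p and gcd(a, p) = 1
Here p = 67, so 7^66 ≡ 1 (mod 67)
We can reduce the exponent: 159 mod 66 = 27
So 7^159 ≡ 7^27 (mod 67)
Computing: 7^27 mod 67 = 45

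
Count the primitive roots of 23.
10

The number of primitive roots modulo p is φ(p-1) = φ(22)
φ(22) = 10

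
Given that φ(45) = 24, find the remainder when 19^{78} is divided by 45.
By Euler: 19^{24} ≡ 1 (mod 45) since gcd(19, 45) = 1. 78 = 3×24 + 6. So 19^{78} ≡ 19^{6} ≡ 1 (mod 45)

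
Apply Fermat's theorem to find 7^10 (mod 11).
By Fermat's Little Theorem, 7^{10} ≡ 1 (mod 11) since 11 is prime and gcd(7, 11) = 1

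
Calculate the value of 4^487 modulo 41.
Using Fermat: 4^{40} ≡ 1 (mod 41). 487 ≡ 7 (mod 40). So 4^{487} ≡ 4^{7} ≡ 25 (mod 41)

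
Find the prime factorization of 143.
11 × 13

Divide by primes starting from smallest:
143 ÷ 11 = 13
13 ÷ 13 = 1

143 = 11 × 13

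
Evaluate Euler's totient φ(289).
272

Prime factorization: 289 = 17^2
Using the formula φ(n) = n × Π(1 - 1/p) for each prime factor p:
φ(289) = 289 × (1 - 1/17)
φ(289) = 272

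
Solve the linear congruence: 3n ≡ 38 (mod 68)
58

Since gcd(3, 68) = 1 divides 38, a solution exists.
Multiply both sides by the inverse of 3 mod 68:
  3^(-1) mod 68 = 23
  x ≡ 23 × 38 ≡ 874 ≡ 58 (mod 68)
Verification: 3 × 58 = 174 = 2 × 68 + 38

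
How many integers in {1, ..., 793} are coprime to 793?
720

Prime factorization: 793 = 13 × 61
Using the formula φ(n) = n × Π(1 - 1/p) for each prime factor p:
φ(793) = 793 × (1 - 1/13) × (1 - 1/61)
φ(793) = 720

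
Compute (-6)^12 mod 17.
Using repeated squaring. (-6) ≡ 11 (mod 17). 12 = 8 + 4 (binary 1100). Repeated squaring mod 17: 11^1 ≡ 11; 11^2 ≡ 11² = 121 ≡ 2; 11^4 ≡ 2² = 4 ≡ 4; 11^8 ≡ 4² = 16 ≡ 16. Multiply: (-6)^12 ≡ 11^8 × 11^4 ≡ 16 × 4 (mod 17): 16 × 4 = 64 ≡ 13. So (-6)^12 ≡ 13 (mod 17).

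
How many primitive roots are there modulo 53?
24

The number of primitive roots modulo p is φ(p-1) = φ(52)
φ(52) = 24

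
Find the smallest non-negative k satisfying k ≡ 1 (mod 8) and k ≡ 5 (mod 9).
M = 8 × 9 = 72. M₁ = 9, y₁ ≡ 1 (mod 8). M₂ = 8, y₂ ≡ 8 (mod 9). k = 1×9×1 + 5×8×8 ≡ 41 (mod 72)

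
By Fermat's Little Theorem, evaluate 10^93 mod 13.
By Fermat: 10^{12} ≡ 1 (mod 13). 93 = 7×12 + 9. So 10^{93} ≡ 10^{9} ≡ 12 (mod 13)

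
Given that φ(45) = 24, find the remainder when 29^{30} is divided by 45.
By Euler: 29^{24} ≡ 1 (mod 45) since gcd(29, 45) = 1. 30 = 1×24 + 6. So 29^{30} ≡ 29^{6} ≡ 1 (mod 45)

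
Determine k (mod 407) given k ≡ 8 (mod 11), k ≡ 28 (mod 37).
250

Using the Chinese Remainder Theorem:
M = product of moduli = 407
For equation 1: M_1 = 37, 37 ≡ 4 (mod 11), inverse of 37 mod 11 is 3 (check: 4 × 3 = 12 ≡ 1 (mod 11))
For equation 2: M_2 = 11, 11 ≡ 11 (mod 37), inverse of 11 mod 37 is 27 (check: 11 × 27 = 297 ≡ 1 (mod 37))
Combine: k ≡ Σ r_i×M_i×(M_i⁻¹ mod m_i) = 8×37×3 + 28×11×27 = 888 + 8316 = 9204
9204 mod 407 = 250
k ≡ 250 (mod 407)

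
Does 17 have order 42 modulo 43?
p - 1 = 42 has prime divisors 2, 3, 7. Check 17^(42/q) mod 43 for each: 17^(42/2) = 17^21 ≡ 1, 17^(42/3) = 17^14 ≡ 6, 17^(42/7) = 17^6 ≡ 35 (mod 43). Since 17^21 ≡ 1 (mod 43), the order of 17 divides 21 (in fact the order is 21) ≠ 42, so it is not a primitive root.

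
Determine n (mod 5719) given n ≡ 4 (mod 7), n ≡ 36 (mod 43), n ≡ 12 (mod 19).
4078

Using the Chinese Remainder Theorem:
M = product of moduli = 5719
For equation 1: M_1 = 817, 817 ≡ 5 (mod 7), inverse of 817 mod 7 is 3 (check: 5 × 3 = 15 ≡ 1 (mod 7))
For equation 2: M_2 = 133, 133 ≡ 4 (mod 43), inverse of 133 mod 43 is 11 (check: 4 × 11 = 44 ≡ 1 (mod 43))
For equation 3: M_3 = 301, 301 ≡ 16 (mod 19), inverse of 301 mod 19 is 6 (check: 16 × 6 = 96 ≡ 1 (mod 19))
Combine: n ≡ Σ r_i×M_i×(M_i⁻¹ mod m_i) = 4×817×3 + 36×133×11 + 12×301×6 = 9804 + 52668 + 21672 = 84144
84144 mod 5719 = 4078
n ≡ 4078 (mod 5719)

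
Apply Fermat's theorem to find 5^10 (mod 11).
By Fermat's Little Theorem, 5^{10} ≡ 1 (mod 11) since 11 is prime and gcd(5, 11) = 1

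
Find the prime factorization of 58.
2 × 29

Divide by primes starting from smallest:
58 ÷ 2 = 29
29 ÷ 29 = 1

58 = 2 × 29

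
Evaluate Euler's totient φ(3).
2

Prime factorization: 3 = 3
Using the formula φ(n) = n × Π(1 - 1/p) for each prime factor p:
φ(3) = 3 × (1 - 1/3)
φ(3) = 2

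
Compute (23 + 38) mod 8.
5

(23 + 38) = 61
61 mod 8 = 5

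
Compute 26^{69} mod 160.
96

Using successive squaring:
Binary expansion of 69: 1000101
Powers of 26 mod 160 (each is the square of the previous):
  26^1 ≡ 26 (mod 160)
  26^2 ≡ 26² = 676 ≡ 36 (mod 160)
  26^4 ≡ 36² = 1296 ≡ 16 (mod 160)
  26^8 ≡ 16² = 256 ≡ 96 (mod 160)
  26^16 ≡ 96² = 9216 ≡ 96 (mod 160)
  26^32 ≡ 96² = 9216 ≡ 96 (mod 160)
  26^64 ≡ 96² = 9216 ≡ 96 (mod 160)
69 = 64 + 4 + 1, so 26^69 = 26^64 × 26^4 × 26^1 ≡ 96 × 16 × 26 (mod 160)
Multiplying step by step:
  96 × 16 = 1536 ≡ 96 (mod 160)
  96 × 26 = 2496 ≡ 96 (mod 160)
Result: 26^69 ≡ 96 (mod 160)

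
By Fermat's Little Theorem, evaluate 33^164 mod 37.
By Fermat: 33^{36} ≡ 1 (mod 37). 164 = 4×36 + 20. So 33^{164} ≡ 33^{20} ≡ 16 (mod 37)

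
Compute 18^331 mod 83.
Using Fermat: 18^{82} ≡ 1 (mod 83). 331 ≡ 3 (mod 82). So 18^{331} ≡ 18^{3} ≡ 22 (mod 83)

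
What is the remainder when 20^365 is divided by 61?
Using Fermat: 20^{60} ≡ 1 (mod 61). 365 ≡ 5 (mod 60). So 20^{365} ≡ 20^{5} ≡ 1 (mod 61)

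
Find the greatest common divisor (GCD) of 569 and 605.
1

Using the Euclidean algorithm:
569 = 0 × 605 + 569
605 = 1 × 569 + 36
569 = 15 × 36 + 29
36 = 1 × 29 + 7
29 = 4 × 7 + 1
7 = 7 × 1 + 0

GCD(569, 605) = 1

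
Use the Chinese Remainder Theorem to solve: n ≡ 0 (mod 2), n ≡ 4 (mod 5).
M = 2 × 5 = 10. M₁ = 5, y₁ ≡ 1 (mod 2). M₂ = 2, y₂ ≡ 3 (mod 5). n = 0×5×1 + 4×2×3 ≡ 4 (mod 10)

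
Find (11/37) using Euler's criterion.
(11/37) = 11^{18} mod 37 = 1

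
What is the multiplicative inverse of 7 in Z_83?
7^(-1) ≡ 12 (mod 83). Verification: 7 × 12 = 84 ≡ 1 (mod 83)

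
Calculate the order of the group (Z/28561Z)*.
26364

Prime factorization: 28561 = 13^4
Using the formula φ(n) = n × Π(1 - 1/p) for each prime factor p:
φ(28561) = 28561 × (1 - 1/13)
φ(28561) = 26364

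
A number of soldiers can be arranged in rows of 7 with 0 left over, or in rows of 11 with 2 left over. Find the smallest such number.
M = 7 × 11 = 77. M₁ = 11, y₁ ≡ 2 (mod 7). M₂ = 7, y₂ ≡ 8 (mod 11). z = 0×11×2 + 2×7×8 ≡ 35 (mod 77). The smallest positive such number is 35.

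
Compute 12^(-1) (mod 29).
12^(-1) ≡ 17 (mod 29). Verification: 12 × 17 = 204 ≡ 1 (mod 29)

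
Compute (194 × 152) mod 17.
10

(194 × 152) = 29488
29488 mod 17 = 10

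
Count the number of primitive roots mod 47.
Number of primitive roots mod 47 = φ(46) = 22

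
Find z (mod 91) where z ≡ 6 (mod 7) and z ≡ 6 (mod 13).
M = 7 × 13 = 91. M₁ = 13, y₁ ≡ 6 (mod 7). M₂ = 7, y₂ ≡ 2 (mod 13). z = 6×13×6 + 6×7×2 ≡ 6 (mod 91)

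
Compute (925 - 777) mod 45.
13

(925 - 777) = 148
148 mod 45 = 13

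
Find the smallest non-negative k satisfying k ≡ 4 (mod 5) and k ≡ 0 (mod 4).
M = 5 × 4 = 20. M₁ = 4, y₁ ≡ 4 (mod 5). M₂ = 5, y₂ ≡ 1 (mod 4). k = 4×4×4 + 0×5×1 ≡ 4 (mod 20)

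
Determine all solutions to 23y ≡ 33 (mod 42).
27

Since gcd(23, 42) = 1 divides 33, a solution exists.
Multiply both sides by the inverse of 23 mod 42:
  23^(-1) mod 42 = 11
  x ≡ 11 × 33 ≡ 363 ≡ 27 (mod 42)
Verification: 23 × 27 = 621 = 14 × 42 + 33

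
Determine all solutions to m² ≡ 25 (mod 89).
The square roots of 25 mod 89 are 5 and 84. Verify: 5² = 25 ≡ 25 (mod 89)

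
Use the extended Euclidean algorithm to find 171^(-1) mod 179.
Extended GCD: 171(67) + 179(-64) = 1. So 171^(-1) ≡ 67 ≡ 67 (mod 179). Verify: 171 × 67 = 11457 ≡ 1 (mod 179)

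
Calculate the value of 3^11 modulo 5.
Using Fermat: 3^{4} ≡ 1 (mod 5). 11 ≡ 3 (mod 4). So 3^{11} ≡ 3^{3} ≡ 2 (mod 5)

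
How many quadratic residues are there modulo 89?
For prime 89, there are (p-1)/2 = (89-1)/2 = 44 quadratic residues (excluding 0).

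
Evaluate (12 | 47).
(12/47) = 12^{23} mod 47 = 1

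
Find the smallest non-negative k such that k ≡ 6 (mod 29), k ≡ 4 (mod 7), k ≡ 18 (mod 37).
1572

Using the Chinese Remainder Theorem:
M = product of moduli = 7511
For equation 1: M_1 = 259, 259 ≡ 27 (mod 29), inverse of 259 mod 29 is 14 (check: 27 × 14 = 378 ≡ 1 (mod 29))
For equation 2: M_2 = 1073, 1073 ≡ 2 (mod 7), inverse of 1073 mod 7 is 4 (check: 2 × 4 = 8 ≡ 1 (mod 7))
For equation 3: M_3 = 203, 203 ≡ 18 (mod 37), inverse of 203 mod 37 is 35 (check: 18 × 35 = 630 ≡ 1 (mod 37))
Combine: k ≡ Σ r_i×M_i×(M_i⁻¹ mod m_i) = 6×259×14 + 4×1073×4 + 18×203×35 = 21756 + 17168 + 127890 = 166814
166814 mod 7511 = 1572
k ≡ 1572 (mod 7511)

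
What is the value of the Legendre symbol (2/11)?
(2/11) = 2^{5} mod 11 = -1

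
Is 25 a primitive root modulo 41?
p - 1 = 40 has prime divisors 2, 5. Check 25^(40/q) mod 41 for each: 25^(40/2) = 25^20 ≡ 1, 25^(40/5) = 25^8 ≡ 37 (mod 41). Since 25^20 ≡ 1 (mod 41), the order of 25 divides 20 (in fact the order is 10) ≠ 40, so it is not a primitive root.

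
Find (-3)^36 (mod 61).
Using repeated squaring. (-3) ≡ 58 (mod 61). 36 = 32 + 4 (binary 100100). Repeated squaring mod 61: 58^1 ≡ 58; 58^2 ≡ 58² = 3364 ≡ 9; 58^4 ≡ 9² = 81 ≡ 20; 58^8 ≡ 20² = 400 ≡ 34; 58^16 ≡ 34² = 1156 ≡ 58; 58^32 ≡ 58² = 3364 ≡ 9. Multiply: (-3)^36 ≡ 58^32 × 58^4 ≡ 9 × 20 (mod 61): 9 × 20 = 180 ≡ 58. So (-3)^36 ≡ 58 (mod 61).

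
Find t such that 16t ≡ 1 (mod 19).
16^(-1) ≡ 6 (mod 19). Verification: 16 × 6 = 96 ≡ 1 (mod 19)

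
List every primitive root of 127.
Primitive roots mod 127: {3, 6, 7, 12, 14, 23, 29, 39, 43, 45, 46, 48, 53, 55, 56, 57, 58, 65, 67, 78, 83, 85, 86, 91, 92, 93, 96, 97, 101, 106, 109, 110, 112, 114, 116, 118}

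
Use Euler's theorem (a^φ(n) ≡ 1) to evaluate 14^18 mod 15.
By Euler: 14^{8} ≡ 1 (mod 15) since gcd(14, 15) = 1. 18 = 2×8 + 2. So 14^{18} ≡ 14^{2} ≡ 1 (mod 15)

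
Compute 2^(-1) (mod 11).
2^(-1) ≡ 6 (mod 11). Verification: 2 × 6 = 12 ≡ 1 (mod 11)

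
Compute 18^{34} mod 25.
24

Using successive squaring:
Binary expansion of 34: 100010
Powers of 18 mod 25 (each is the square of the previous):
  18^1 ≡ 18 (mod 25)
  18^2 ≡ 18² = 324 ≡ 24 (mod 25)
  18^4 ≡ 24² = 576 ≡ 1 (mod 25)
  18^8 ≡ 1² = 1 ≡ 1 (mod 25)
  18^16 ≡ 1² = 1 ≡ 1 (mod 25)
  18^32 ≡ 1² = 1 ≡ 1 (mod 25)
34 = 32 + 2, so 18^34 = 18^32 × 18^2 ≡ 1 × 24 (mod 25)
Multiplying step by step:
  1 × 24 = 24 ≡ 24 (mod 25)
Result: 18^34 ≡ 24 (mod 25)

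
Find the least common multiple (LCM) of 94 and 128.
6016

First find GCD(94, 128) using the Euclidean algorithm:
94 = 0 × 128 + 94
128 = 1 × 94 + 34
94 = 2 × 34 + 26
34 = 1 × 26 + 8
26 = 3 × 8 + 2
8 = 4 × 2 + 0
GCD(94, 128) = 2

LCM formula: LCM(a, b) = (a × b) / GCD(a, b)
LCM(94, 128) = (94 × 128) / 2
LCM(94, 128) = 12032 / 2
LCM(94, 128) = 6016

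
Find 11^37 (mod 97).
Using repeated squaring. 37 = 32 + 4 + 1 (binary 100101). Repeated squaring mod 97: 11^1 ≡ 11; 11^2 ≡ 11² = 121 ≡ 24; 11^4 ≡ 24² = 576 ≡ 91; 11^8 ≡ 91² = 8281 ≡ 36; 11^16 ≡ 36² = 1296 ≡ 35; 11^32 ≡ 35² = 1225 ≡ 61. Multiply: 11^37 = 11^32 × 11^4 × 11^1 ≡ 61 × 91 × 11 (mod 97): 61 × 91 = 5551 ≡ 22; 22 × 11 = 242 ≡ 48. So 11^37 ≡ 48 (mod 97).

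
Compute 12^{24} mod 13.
1

Using successive squaring:
Binary expansion of 24: 11000
Powers of 12 mod 13 (each is the square of the previous):
  12^1 ≡ 12 (mod 13)
  12^2 ≡ 12² = 144 ≡ 1 (mod 13)
  12^4 ≡ 1² = 1 ≡ 1 (mod 13)
  12^8 ≡ 1² = 1 ≡ 1 (mod 13)
  12^16 ≡ 1² = 1 ≡ 1 (mod 13)
24 = 16 + 8, so 12^24 = 12^16 × 12^8 ≡ 1 × 1 (mod 13)
Multiplying step by step:
  1 × 1 = 1 ≡ 1 (mod 13)
Result: 12^24 ≡ 1 (mod 13)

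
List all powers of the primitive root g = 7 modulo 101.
g^1, g^2, ..., g^{100} mod 101: {7, 49, 40, 78, 41, 85, 90, 24, 67, 65, 51, 54, 75, 20, 39, 71, 93, 45, 12, 84, 83, 76, 27, 88, 10, 70, 86, 97, 73, 6, 42, 92, 38, 64, 44, 5, 35, 43, 99, 87, 3, 21, 46, 19, 32, 22, 53, 68, 72, 100, 94, 52, 61, 23, 60, 16, 11, 77, 34, 36, 50, 47, 26, 81, 62, 30, 8, 56, 89, 17, 18, 25, 74, 13, 91, 31, 15, 4, 28, 95, 59, 9, 63, 37, 57, 96, 66, 58, 2, 14, 98, 80, 55, 82, 69, 79, 48, 33, 29, 1}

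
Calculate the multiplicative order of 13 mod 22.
Powers of 13 mod 22: 13^1≡13, 13^2≡15, 13^3≡19, 13^4≡5, 13^5≡21, 13^6≡9, 13^7≡7, 13^8≡3, 13^9≡17, 13^10≡1. Order = 10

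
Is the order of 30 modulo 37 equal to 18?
Yes, ord_37(30) = 18.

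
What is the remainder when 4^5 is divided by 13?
5 = 4 + 1 (binary 101). Repeated squaring mod 13: 4^1 ≡ 4; 4^2 ≡ 4² = 16 ≡ 3; 4^4 ≡ 3² = 9 ≡ 9. Multiply: 4^5 = 4^4 × 4^1 ≡ 9 × 4 (mod 13): 9 × 4 = 36 ≡ 10. So 4^5 ≡ 10 (mod 13).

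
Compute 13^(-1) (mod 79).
13^(-1) ≡ 73 (mod 79). Verification: 13 × 73 = 949 ≡ 1 (mod 79)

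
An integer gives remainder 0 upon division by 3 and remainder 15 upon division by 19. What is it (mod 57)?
M = 3 × 19 = 57. M₁ = 19, y₁ ≡ 1 (mod 3). M₂ = 3, y₂ ≡ 13 (mod 19). t = 0×19×1 + 15×3×13 ≡ 15 (mod 57). The smallest positive such number is 15.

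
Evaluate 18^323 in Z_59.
Using Fermat: 18^{58} ≡ 1 (mod 59). 323 ≡ 33 (mod 58). So 18^{323} ≡ 18^{33} ≡ 44 (mod 59)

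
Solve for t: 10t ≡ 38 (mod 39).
35

Since gcd(10, 39) = 1 divides 38, a solution exists.
Multiply both sides by the inverse of 10 mod 39:
  10^(-1) mod 39 = 4
  x ≡ 4 × 38 ≡ 152 ≡ 35 (mod 39)
Verification: 10 × 35 = 350 = 8 × 39 + 38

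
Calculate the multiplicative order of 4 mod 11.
Powers of 4 mod 11: 4^1≡4, 4^2≡5, 4^3≡9, 4^4≡3, 4^5≡1. Order = 5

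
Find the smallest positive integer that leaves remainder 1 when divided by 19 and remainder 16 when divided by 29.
M = 19 × 29 = 551. M₁ = 29, y₁ ≡ 2 (mod 19). M₂ = 19, y₂ ≡ 26 (mod 29). n = 1×29×2 + 16×19×26 ≡ 248 (mod 551). The smallest positive such number is 248.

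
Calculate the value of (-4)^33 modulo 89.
Using repeated squaring. (-4) ≡ 85 (mod 89). 33 = 32 + 1 (binary 100001). Repeated squaring mod 89: 85^1 ≡ 85; 85^2 ≡ 85² = 7225 ≡ 16; 85^4 ≡ 16² = 256 ≡ 78; 85^8 ≡ 78² = 6084 ≡ 32; 85^16 ≡ 32² = 1024 ≡ 45; 85^32 ≡ 45² = 2025 ≡ 67. Multiply: (-4)^33 ≡ 85^32 × 85^1 ≡ 67 × 85 (mod 89): 67 × 85 = 5695 ≡ 88. So (-4)^33 ≡ 88 (mod 89).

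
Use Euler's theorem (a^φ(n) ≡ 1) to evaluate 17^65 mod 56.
By Euler: 17^{24} ≡ 1 (mod 56) since gcd(17, 56) = 1. 65 = 2×24 + 17. So 17^{65} ≡ 17^{17} ≡ 33 (mod 56)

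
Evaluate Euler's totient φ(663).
384

Prime factorization: 663 = 3 × 13 × 17
Using the formula φ(n) = n × Π(1 - 1/p) for each prime factor p:
φ(663) = 663 × (1 - 1/3) × (1 - 1/13) × (1 - 1/17)
φ(663) = 384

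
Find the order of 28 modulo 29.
Powers of 28 mod 29: 28^1≡28, 28^2≡1. Order = 2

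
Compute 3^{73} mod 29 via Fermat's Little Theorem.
2

By Fermat's Little Theorem, a^(p-1) ≡ 1 (mod p) for prime p and gcd(a, p) = 1
Here p = 29, so 3^28 ≡ 1 (mod 29)
We can reduce the exponent: 73 mod 28 = 17
So 3^73 ≡ 3^17 (mod 29)
Computing: 3^17 mod 29 = 2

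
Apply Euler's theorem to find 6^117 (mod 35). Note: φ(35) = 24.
By Euler: 6^{24} ≡ 1 (mod 35) since gcd(6, 35) = 1. 117 = 4×24 + 21. So 6^{117} ≡ 6^{21} ≡ 6 (mod 35)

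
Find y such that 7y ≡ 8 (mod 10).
4

Since gcd(7, 10) = 1 divides 8, a solution exists.
Multiply both sides by the inverse of 7 mod 10:
  7^(-1) mod 10 = 3
  x ≡ 3 × 8 ≡ 24 ≡ 4 (mod 10)
Verification: 7 × 4 = 28 = 2 × 10 + 8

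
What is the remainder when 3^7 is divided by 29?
7 = 4 + 2 + 1 (binary 111). Repeated squaring mod 29: 3^1 ≡ 3; 3^2 ≡ 3² = 9 ≡ 9; 3^4 ≡ 9² = 81 ≡ 23. Multiply: 3^7 = 3^4 × 3^2 × 3^1 ≡ 23 × 9 × 3 (mod 29): 23 × 9 = 207 ≡ 4; 4 × 3 = 12 ≡ 12. So 3^7 ≡ 12 (mod 29).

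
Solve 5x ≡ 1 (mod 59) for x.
5^(-1) ≡ 12 (mod 59). Verification: 5 × 12 = 60 ≡ 1 (mod 59)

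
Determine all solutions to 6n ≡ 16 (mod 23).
18

Since gcd(6, 23) = 1 divides 16, a solution exists.
Multiply both sides by the inverse of 6 mod 23:
  6^(-1) mod 23 = 4
  x ≡ 4 × 16 ≡ 64 ≡ 18 (mod 23)
Verification: 6 × 18 = 108 = 4 × 23 + 16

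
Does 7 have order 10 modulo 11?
p - 1 = 10 has prime divisors 2, 5. Check 7^(10/q) mod 11 for each: 7^(10/2) = 7^5 ≡ 10, 7^(10/5) = 7^2 ≡ 5 (mod 11). None of these is 1, so 7 has order 10 = φ(11), so it is a primitive root mod 11.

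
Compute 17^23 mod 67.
Using repeated squaring. 23 = 16 + 4 + 2 + 1 (binary 10111). Repeated squaring mod 67: 17^1 ≡ 17; 17^2 ≡ 17² = 289 ≡ 21; 17^4 ≡ 21² = 441 ≡ 39; 17^8 ≡ 39² = 1521 ≡ 47; 17^16 ≡ 47² = 2209 ≡ 65. Multiply: 17^23 = 17^16 × 17^4 × 17^2 × 17^1 ≡ 65 × 39 × 21 × 17 (mod 67): 65 × 39 = 2535 ≡ 56; 56 × 21 = 1176 ≡ 37; 37 × 17 = 629 ≡ 26. So 17^23 ≡ 26 (mod 67).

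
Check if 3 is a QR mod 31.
By Euler's criterion: 3^{15} ≡ 30 (mod 31). Since this equals -1 (≡ 30), 3 is not a QR.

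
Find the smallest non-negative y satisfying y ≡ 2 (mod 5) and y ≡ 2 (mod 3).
M = 5 × 3 = 15. M₁ = 3, y₁ ≡ 2 (mod 5). M₂ = 5, y₂ ≡ 2 (mod 3). y = 2×3×2 + 2×5×2 ≡ 2 (mod 15)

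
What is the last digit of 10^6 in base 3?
10 ≡ 1 (mod 3). 6 = 4 + 2 (binary 110). Repeated squaring mod 3: 1^1 ≡ 1; 1^2 ≡ 1² = 1 ≡ 1; 1^4 ≡ 1² = 1 ≡ 1. Multiply: 10^6 ≡ 1^4 × 1^2 ≡ 1 × 1 (mod 3): 1 × 1 = 1 ≡ 1. So 10^6 ≡ 1 (mod 3).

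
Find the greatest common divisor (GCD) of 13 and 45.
1

Using the Euclidean algorithm:
13 = 0 × 45 + 13
45 = 3 × 13 + 6
13 = 2 × 6 + 1
6 = 6 × 1 + 0

GCD(13, 45) = 1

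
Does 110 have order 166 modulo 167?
p - 1 = 166 has prime divisors 2, 83. Check 110^(166/q) mod 167 for each: 110^(166/2) = 110^83 ≡ 166, 110^(166/83) = 110^2 ≡ 76 (mod 167). None of these is 1, so 110 has order 166 = φ(167), so it is a primitive root mod 167.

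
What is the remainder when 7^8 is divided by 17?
8 = 8 (binary 1000). Repeated squaring mod 17: 7^1 ≡ 7; 7^2 ≡ 7² = 49 ≡ 15; 7^4 ≡ 15² = 225 ≡ 4; 7^8 ≡ 4² = 16 ≡ 16. So 7^8 ≡ 16 (mod 17).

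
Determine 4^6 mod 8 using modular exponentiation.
6 = 4 + 2 (binary 110). Repeated squaring mod 8: 4^1 ≡ 4; 4^2 ≡ 4² = 16 ≡ 0; 4^4 ≡ 0² = 0 ≡ 0. Multiply: 4^6 = 4^4 × 4^2 ≡ 0 × 0 (mod 8): 0 × 0 = 0 ≡ 0. So 4^6 ≡ 0 (mod 8).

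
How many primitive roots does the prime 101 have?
Number of primitive roots mod 101 = φ(100) = 40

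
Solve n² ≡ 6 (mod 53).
The square roots of 6 mod 53 are 18 and 35. Verify: 18² = 324 ≡ 6 (mod 53)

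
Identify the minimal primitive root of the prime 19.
p - 1 = 18 has prime divisors 2, 3. h is a primitive root mod 19 iff h^(18/q) ≢ 1 (mod 19) for each such q.
h = 2: 2^9 ≡ 18, 2^6 ≡ 7 (mod 19); none is 1, so 2 has order 18 and is a primitive root.
The smallest primitive root mod 19 is g = 2.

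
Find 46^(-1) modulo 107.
7

Using Extended Euclidean Algorithm:
gcd(46, 107) = 1
Bezout coefficients: 46 × 7 + 107 × -3 = 1
So 46 × 7 ≡ 1 (mod 107)
The inverse is 7 mod 107 = 7
Verification: 46 × 7 = 322 = 3 × 107 + 1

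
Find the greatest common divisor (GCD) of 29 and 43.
1

Using the Euclidean algorithm:
29 = 0 × 43 + 29
43 = 1 × 29 + 14
29 = 2 × 14 + 1
14 = 14 × 1 + 0

GCD(29, 43) = 1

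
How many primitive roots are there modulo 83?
40

The number of primitive roots modulo p is φ(p-1) = φ(82)
φ(82) = 40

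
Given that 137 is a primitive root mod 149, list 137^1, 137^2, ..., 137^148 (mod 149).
g^1, g^2, ..., g^{148} mod 149: {137, 144, 60, 25, 147, 24, 10, 29, 99, 4, 101, 129, 91, 100, 141, 96, 40, 116, 98, 16, 106, 69, 66, 102, 117, 86, 11, 17, 94, 64, 126, 127, 115, 110, 21, 46, 44, 68, 78, 107, 57, 61, 13, 142, 84, 35, 27, 123, 14, 130, 79, 95, 52, 121, 38, 140, 108, 45, 56, 73, 18, 82, 59, 37, 3, 113, 134, 31, 75, 143, 72, 30, 87, 148, 12, 5, 89, 124, 2, 125, 139, 120, 50, 145, 48, 20, 58, 49, 8, 53, 109, 33, 51, 133, 43, 80, 83, 47, 32, 63, 138, 132, 55, 85, 23, 22, 34, 39, 128, 103, 105, 81, 71, 42, 92, 88, 136, 7, 65, 114, 122, 26, 135, 19, 70, 54, 97, 28, 111, 9, 41, 104, 93, 76, 131, 67, 90, 112, 146, 36, 15, 118, 74, 6, 77, 119, 62, 1}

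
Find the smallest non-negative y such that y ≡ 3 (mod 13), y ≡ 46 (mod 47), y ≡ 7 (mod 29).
17436

Using the Chinese Remainder Theorem:
M = product of moduli = 17719
For equation 1: M_1 = 1363, 1363 ≡ 11 (mod 13), inverse of 1363 mod 13 is 6 (check: 11 × 6 = 66 ≡ 1 (mod 13))
For equation 2: M_2 = 377, 377 ≡ 1 (mod 47), inverse of 377 mod 47 is 1 (check: 1 × 1 = 1 ≡ 1 (mod 47))
For equation 3: M_3 = 611, 611 ≡ 2 (mod 29), inverse of 611 mod 29 is 15 (check: 2 × 15 = 30 ≡ 1 (mod 29))
Combine: y ≡ Σ r_i×M_i×(M_i⁻¹ mod m_i) = 3×1363×6 + 46×377×1 + 7×611×15 = 24534 + 17342 + 64155 = 106031
106031 mod 17719 = 17436
y ≡ 17436 (mod 17719)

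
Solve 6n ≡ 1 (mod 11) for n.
2

Using Extended Euclidean Algorithm:
gcd(6, 11) = 1
Bezout coefficients: 6 × 2 + 11 × -1 = 1
So 6 × 2 ≡ 1 (mod 11)
The inverse is 2 mod 11 = 2
Verification: 6 × 2 = 12 = 1 × 11 + 1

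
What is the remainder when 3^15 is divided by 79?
Using repeated squaring. 15 = 8 + 4 + 2 + 1 (binary 1111). Repeated squaring mod 79: 3^1 ≡ 3; 3^2 ≡ 3² = 9 ≡ 9; 3^4 ≡ 9² = 81 ≡ 2; 3^8 ≡ 2² = 4 ≡ 4. Multiply: 3^15 = 3^8 × 3^4 × 3^2 × 3^1 ≡ 4 × 2 × 9 × 3 (mod 79): 4 × 2 = 8 ≡ 8; 8 × 9 = 72 ≡ 72; 72 × 3 = 216 ≡ 58. So 3^15 ≡ 58 (mod 79).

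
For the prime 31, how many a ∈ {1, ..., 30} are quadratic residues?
For prime 31, there are (p-1)/2 = (31-1)/2 = 15 quadratic residues (excluding 0).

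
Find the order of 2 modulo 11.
Powers of 2 mod 11: 2^1≡2, 2^2≡4, 2^3≡8, 2^4≡5, 2^5≡10, 2^6≡9, 2^7≡7, 2^8≡3, 2^9≡6, 2^10≡1. Order = 10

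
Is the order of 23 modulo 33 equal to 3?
No, the actual order is 2, not 3.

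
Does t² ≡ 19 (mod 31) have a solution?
By Euler's criterion: 19^{15} ≡ 1 (mod 31). Since this equals 1, 19 is a QR.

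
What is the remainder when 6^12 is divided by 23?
Using repeated squaring. 12 = 8 + 4 (binary 1100). Repeated squaring mod 23: 6^1 ≡ 6; 6^2 ≡ 6² = 36 ≡ 13; 6^4 ≡ 13² = 169 ≡ 8; 6^8 ≡ 8² = 64 ≡ 18. Multiply: 6^12 = 6^8 × 6^4 ≡ 18 × 8 (mod 23): 18 × 8 = 144 ≡ 6. So 6^12 ≡ 6 (mod 23).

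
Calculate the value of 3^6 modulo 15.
6 = 4 + 2 (binary 110). Repeated squaring mod 15: 3^1 ≡ 3; 3^2 ≡ 3² = 9 ≡ 9; 3^4 ≡ 9² = 81 ≡ 6. Multiply: 3^6 = 3^4 × 3^2 ≡ 6 × 9 (mod 15): 6 × 9 = 54 ≡ 9. So 3^6 ≡ 9 (mod 15).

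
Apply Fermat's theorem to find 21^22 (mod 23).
By Fermat's Little Theorem, 21^{22} ≡ 1 (mod 23) since 23 is prime and gcd(21, 23) = 1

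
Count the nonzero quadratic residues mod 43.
For prime 43, there are (p-1)/2 = (43-1)/2 = 21 quadratic residues (excluding 0).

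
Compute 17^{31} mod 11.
6

Using successive squaring:
Binary expansion of 31: 11111
Powers of 17 mod 11 (each is the square of the previous):
  17^1 ≡ 6 (mod 11)
  17^2 ≡ 6² = 36 ≡ 3 (mod 11)
  17^4 ≡ 3² = 9 ≡ 9 (mod 11)
  17^8 ≡ 9² = 81 ≡ 4 (mod 11)
  17^16 ≡ 4² = 16 ≡ 5 (mod 11)
31 = 16 + 8 + 4 + 2 + 1, so 17^31 = 17^16 × 17^8 × 17^4 × 17^2 × 17^1 ≡ 5 × 4 × 9 × 3 × 6 (mod 11)
Multiplying step by step:
  5 × 4 = 20 ≡ 9 (mod 11)
  9 × 9 = 81 ≡ 4 (mod 11)
  4 × 3 = 12 ≡ 1 (mod 11)
  1 × 6 = 6 ≡ 6 (mod 11)
Result: 17^31 ≡ 6 (mod 11)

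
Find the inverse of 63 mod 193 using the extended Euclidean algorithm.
Extended GCD: 63(-49) + 193(16) = 1. So 63^(-1) ≡ 144 ≡ 144 (mod 193). Verify: 63 × 144 = 9072 ≡ 1 (mod 193)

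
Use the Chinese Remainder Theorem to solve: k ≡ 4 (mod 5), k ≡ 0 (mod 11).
44

Using the Chinese Remainder Theorem:
M = product of moduli = 55
For equation 1: M_1 = 11, 11 ≡ 1 (mod 5), inverse of 11 mod 5 is 1 (check: 1 × 1 = 1 ≡ 1 (mod 5))
For equation 2: M_2 = 5, 5 ≡ 5 (mod 11), inverse of 5 mod 11 is 9 (check: 5 × 9 = 45 ≡ 1 (mod 11))
Combine: k ≡ Σ r_i×M_i×(M_i⁻¹ mod m_i) = 4×11×1 + 0×5×9 = 44 + 0 = 44
44 mod 55 = 44
k ≡ 44 (mod 55)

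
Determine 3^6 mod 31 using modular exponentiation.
6 = 4 + 2 (binary 110). Repeated squaring mod 31: 3^1 ≡ 3; 3^2 ≡ 3² = 9 ≡ 9; 3^4 ≡ 9² = 81 ≡ 19. Multiply: 3^6 = 3^4 × 3^2 ≡ 19 × 9 (mod 31): 19 × 9 = 171 ≡ 16. So 3^6 ≡ 16 (mod 31).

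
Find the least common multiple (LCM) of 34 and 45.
1530

First find GCD(34, 45) using the Euclidean algorithm:
34 = 0 × 45 + 34
45 = 1 × 34 + 11
34 = 3 × 11 + 1
11 = 11 × 1 + 0
GCD(34, 45) = 1

LCM formula: LCM(a, b) = (a × b) / GCD(a, b)
LCM(34, 45) = (34 × 45) / 1
LCM(34, 45) = 1530 / 1
LCM(34, 45) = 1530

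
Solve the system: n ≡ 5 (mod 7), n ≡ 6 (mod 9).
M = 7 × 9 = 63. M₁ = 9, y₁ ≡ 4 (mod 7). M₂ = 7, y₂ ≡ 4 (mod 9). n = 5×9×4 + 6×7×4 ≡ 33 (mod 63)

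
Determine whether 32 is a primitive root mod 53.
p - 1 = 52 has prime divisors 2, 13. Check 32^(52/q) mod 53 for each: 32^(52/2) = 32^26 ≡ 52, 32^(52/13) = 32^4 ≡ 24 (mod 53). None of these is 1, so 32 has order 52 = φ(53), so it is a primitive root mod 53.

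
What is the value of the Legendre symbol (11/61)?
(11/61) = 11^{30} mod 61 = -1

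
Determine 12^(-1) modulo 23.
12^(-1) ≡ 2 (mod 23). Verification: 12 × 2 = 24 ≡ 1 (mod 23)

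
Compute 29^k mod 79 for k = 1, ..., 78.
g^1, g^2, ..., g^{78} mod 79: {29, 51, 57, 73, 63, 10, 53, 36, 17, 19, 77, 21, 56, 44, 12, 32, 59, 52, 7, 45, 41, 4, 37, 46, 70, 55, 15, 40, 54, 65, 68, 76, 71, 5, 66, 18, 48, 49, 78, 50, 28, 22, 6, 16, 69, 26, 43, 62, 60, 2, 58, 23, 35, 67, 47, 20, 27, 72, 34, 38, 75, 42, 33, 9, 24, 64, 39, 25, 14, 11, 3, 8, 74, 13, 61, 31, 30, 1}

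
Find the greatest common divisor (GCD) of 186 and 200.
2

Using the Euclidean algorithm:
186 = 0 × 200 + 186
200 = 1 × 186 + 14
186 = 13 × 14 + 4
14 = 3 × 4 + 2
4 = 2 × 2 + 0

GCD(186, 200) = 2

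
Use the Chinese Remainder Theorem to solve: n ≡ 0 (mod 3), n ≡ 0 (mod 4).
M = 3 × 4 = 12. M₁ = 4, y₁ ≡ 1 (mod 3). M₂ = 3, y₂ ≡ 3 (mod 4). n = 0×4×1 + 0×3×3 ≡ 0 (mod 12)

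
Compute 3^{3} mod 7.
6

Using successive squaring:
Binary expansion of 3: 11
Powers of 3 mod 7 (each is the square of the previous):
  3^1 ≡ 3 (mod 7)
  3^2 ≡ 3² = 9 ≡ 2 (mod 7)
3 = 2 + 1, so 3^3 = 3^2 × 3^1 ≡ 2 × 3 (mod 7)
Multiplying step by step:
  2 × 3 = 6 ≡ 6 (mod 7)
Result: 3^3 ≡ 6 (mod 7)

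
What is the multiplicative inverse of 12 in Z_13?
12

Using Extended Euclidean Algorithm:
gcd(12, 13) = 1
Bezout coefficients: 12 × -1 + 13 × 1 = 1
So 12 × -1 ≡ 1 (mod 13)
The inverse is -1 mod 13 = 12
Verification: 12 × 12 = 144 = 11 × 13 + 1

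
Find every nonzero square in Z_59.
QRs mod 59: {1, 3, 4, 5, 7, 9, 12, 15, 16, 17, 19, 20, 21, 22, 25, 26, 27, 28, 29, 35, 36, 41, 45, 46, 48, 49, 51, 53, 57}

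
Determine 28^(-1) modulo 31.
28^(-1) ≡ 10 (mod 31). Verification: 28 × 10 = 280 ≡ 1 (mod 31)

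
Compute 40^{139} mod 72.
40

Using successive squaring:
Binary expansion of 139: 10001011
Powers of 40 mod 72 (each is the square of the previous):
  40^1 ≡ 40 (mod 72)
  40^2 ≡ 40² = 1600 ≡ 16 (mod 72)
  40^4 ≡ 16² = 256 ≡ 40 (mod 72)
  40^8 ≡ 40² = 1600 ≡ 16 (mod 72)
  40^16 ≡ 16² = 256 ≡ 40 (mod 72)
  40^32 ≡ 40² = 1600 ≡ 16 (mod 72)
  40^64 ≡ 16² = 256 ≡ 40 (mod 72)
  40^128 ≡ 40² = 1600 ≡ 16 (mod 72)
139 = 128 + 8 + 2 + 1, so 40^139 = 40^128 × 40^8 × 40^2 × 40^1 ≡ 16 × 16 × 16 × 40 (mod 72)
Multiplying step by step:
  16 × 16 = 256 ≡ 40 (mod 72)
  40 × 16 = 640 ≡ 64 (mod 72)
  64 × 40 = 2560 ≡ 40 (mod 72)
Result: 40^139 ≡ 40 (mod 72)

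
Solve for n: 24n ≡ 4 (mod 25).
21

Since gcd(24, 25) = 1 divides 4, a solution exists.
Multiply both sides by the inverse of 24 mod 25:
  24^(-1) mod 25 = 24
  x ≡ 24 × 4 ≡ 96 ≡ 21 (mod 25)
Verification: 24 × 21 = 504 = 20 × 25 + 4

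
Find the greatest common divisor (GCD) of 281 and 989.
1

Using the Euclidean algorithm:
281 = 0 × 989 + 281
989 = 3 × 281 + 146
281 = 1 × 146 + 135
146 = 1 × 135 + 11
135 = 12 × 11 + 3
11 = 3 × 3 + 2
3 = 1 × 2 + 1
2 = 2 × 1 + 0

GCD(281, 989) = 1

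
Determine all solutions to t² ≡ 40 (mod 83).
The square roots of 40 mod 83 are 17 and 66. Verify: 17² = 289 ≡ 40 (mod 83)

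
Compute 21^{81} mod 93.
60

Using successive squaring:
Binary expansion of 81: 1010001
Powers of 21 mod 93 (each is the square of the previous):
  21^1 ≡ 21 (mod 93)
  21^2 ≡ 21² = 441 ≡ 69 (mod 93)
  21^4 ≡ 69² = 4761 ≡ 18 (mod 93)
  21^8 ≡ 18² = 324 ≡ 45 (mod 93)
  21^16 ≡ 45² = 2025 ≡ 72 (mod 93)
  21^32 ≡ 72² = 5184 ≡ 69 (mod 93)
  21^64 ≡ 69² = 4761 ≡ 18 (mod 93)
81 = 64 + 16 + 1, so 21^81 = 21^64 × 21^16 × 21^1 ≡ 18 × 72 × 21 (mod 93)
Multiplying step by step:
  18 × 72 = 1296 ≡ 87 (mod 93)
  87 × 21 = 1827 ≡ 60 (mod 93)
Result: 21^81 ≡ 60 (mod 93)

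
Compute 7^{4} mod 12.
1

Using successive squaring:
Binary expansion of 4: 100
Powers of 7 mod 12 (each is the square of the previous):
  7^1 ≡ 7 (mod 12)
  7^2 ≡ 7² = 49 ≡ 1 (mod 12)
  7^4 ≡ 1² = 1 ≡ 1 (mod 12)
4 is a power of 2, so 7^4 is the last square: ≡ 1 (mod 12)
Result: 7^4 ≡ 1 (mod 12)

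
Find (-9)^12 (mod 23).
Using repeated squaring. (-9) ≡ 14 (mod 23). 12 = 8 + 4 (binary 1100). Repeated squaring mod 23: 14^1 ≡ 14; 14^2 ≡ 14² = 196 ≡ 12; 14^4 ≡ 12² = 144 ≡ 6; 14^8 ≡ 6² = 36 ≡ 13. Multiply: (-9)^12 ≡ 14^8 × 14^4 ≡ 13 × 6 (mod 23): 13 × 6 = 78 ≡ 9. So (-9)^12 ≡ 9 (mod 23).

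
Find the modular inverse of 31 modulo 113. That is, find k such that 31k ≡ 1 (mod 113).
62

Using Extended Euclidean Algorithm:
gcd(31, 113) = 1
Bezout coefficients: 31 × -51 + 113 × 14 = 1
So 31 × -51 ≡ 1 (mod 113)
The inverse is -51 mod 113 = 62
Verification: 31 × 62 = 1922 = 17 × 113 + 1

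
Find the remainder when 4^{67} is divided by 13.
By Fermat: 4^{12} ≡ 1 (mod 13). 67 = 5×12 + 7. So 4^{67} ≡ 4^{7} ≡ 4 (mod 13)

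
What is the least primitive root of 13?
2

A primitive root g modulo p has order p-1 = 12
Prime divisors of 12: [2, 3]
g is a primitive root iff g^(12/q) ≢ 1 (mod 13) for each prime divisor q
Testing small values:
  g = 2: 2^6 ≡ 12, 2^4 ≡ 3 (mod 13) → none is 1, primitive root!
The smallest primitive root is 2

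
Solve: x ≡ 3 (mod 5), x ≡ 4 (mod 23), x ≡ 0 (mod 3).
M = 5 × 23 × 3 = 345. M₁ = 69, y₁ ≡ 4 (mod 5). M₂ = 15, y₂ ≡ 20 (mod 23). M₃ = 115, y₃ ≡ 1 (mod 3). x = 3×69×4 + 4×15×20 + 0×115×1 ≡ 303 (mod 345)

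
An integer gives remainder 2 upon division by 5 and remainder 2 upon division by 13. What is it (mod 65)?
M = 5 × 13 = 65. M₁ = 13, y₁ ≡ 2 (mod 5). M₂ = 5, y₂ ≡ 8 (mod 13). z = 2×13×2 + 2×5×8 ≡ 2 (mod 65). The smallest positive such number is 2.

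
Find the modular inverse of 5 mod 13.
5^(-1) ≡ 8 (mod 13). Verification: 5 × 8 = 40 ≡ 1 (mod 13)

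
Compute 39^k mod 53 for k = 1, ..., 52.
g^1, g^2, ..., g^{52} mod 53: {39, 37, 12, 44, 20, 38, 51, 28, 32, 29, 18, 13, 30, 4, 50, 42, 48, 17, 27, 46, 45, 6, 22, 10, 19, 52, 14, 16, 41, 9, 33, 15, 2, 25, 21, 24, 35, 40, 23, 49, 3, 11, 5, 36, 26, 7, 8, 47, 31, 43, 34, 1}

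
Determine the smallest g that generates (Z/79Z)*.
3

A primitive root g modulo p has order p-1 = 78
Prime divisors of 78: [2, 3, 13]
g is a primitive root iff g^(78/q) ≢ 1 (mod 79) for each prime divisor q
Testing small values:
  g = 2: 2^39 ≡ 1, 2^26 ≡ 23, 2^6 ≡ 64 (mod 79) → 2^39 ≡ 1, not primitive root
  g = 3: 3^39 ≡ 78, 3^26 ≡ 23, 3^6 ≡ 18 (mod 79) → none is 1, primitive root!
The smallest primitive root is 3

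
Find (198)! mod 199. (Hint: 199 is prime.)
By Wilson's theorem, (198)! ≡ -1 ≡ 198 (mod 199)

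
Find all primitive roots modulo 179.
Primitive roots mod 179: {2, 6, 7, 8, 10, 11, 18, 21, 23, 24, 26, 28, 30, 32, 33, 34, 35, 37, 38, 40, 41, 44, 50, 53, 54, 55, 58, 62, 63, 69, 71, 72, 73, 78, 79, 84, 86, 90, 91, 92, 94, 96, 97, 98, 99, 102, 103, 104, 105, 109, 111, 112, 113, 114, 115, 118, 119, 120, 122, 123, 127, 128, 130, 131, 132, 133, 134, 136, 137, 140, 143, 148, 150, 152, 154, 157, 159, 160, 162, 163, 164, 165, 166, 167, 170, 174, 175, 176}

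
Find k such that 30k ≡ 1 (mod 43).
30^(-1) ≡ 33 (mod 43). Verification: 30 × 33 = 990 ≡ 1 (mod 43)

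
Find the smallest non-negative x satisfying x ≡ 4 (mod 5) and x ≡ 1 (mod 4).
M = 5 × 4 = 20. M₁ = 4, y₁ ≡ 4 (mod 5). M₂ = 5, y₂ ≡ 1 (mod 4). x = 4×4×4 + 1×5×1 ≡ 9 (mod 20)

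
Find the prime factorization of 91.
7 × 13

Divide by primes starting from smallest:
91 ÷ 7 = 13
13 ÷ 13 = 1

91 = 7 × 13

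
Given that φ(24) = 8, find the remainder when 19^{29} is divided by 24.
By Euler: 19^{8} ≡ 1 (mod 24) since gcd(19, 24) = 1. 29 = 3×8 + 5. So 19^{29} ≡ 19^{5} ≡ 19 (mod 24)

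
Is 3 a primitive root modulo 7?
p - 1 = 6 has prime divisors 2, 3. Check 3^(6/q) mod 7 for each: 3^(6/2) = 3^3 ≡ 6, 3^(6/3) = 3^2 ≡ 2 (mod 7). None of these is 1, so 3 has order 6 = φ(7), so it is a primitive root mod 7.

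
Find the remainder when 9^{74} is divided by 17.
By Fermat: 9^{16} ≡ 1 (mod 17). 74 = 4×16 + 10. So 9^{74} ≡ 9^{10} ≡ 13 (mod 17)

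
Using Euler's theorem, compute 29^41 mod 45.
By Euler: 29^{24} ≡ 1 (mod 45) since gcd(29, 45) = 1. 41 = 1×24 + 17. So 29^{41} ≡ 29^{17} ≡ 14 (mod 45)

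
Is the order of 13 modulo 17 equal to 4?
Yes, ord_17(13) = 4.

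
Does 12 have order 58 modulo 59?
p - 1 = 58 has prime divisors 2, 29. Check 12^(58/q) mod 59 for each: 12^(58/2) = 12^29 ≡ 1, 12^(58/29) = 12^2 ≡ 26 (mod 59). Since 12^29 ≡ 1 (mod 59), the order of 12 divides 29 (in fact the order is 29) ≠ 58, so it is not a primitive root.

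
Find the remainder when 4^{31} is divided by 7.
By Fermat: 4^{6} ≡ 1 (mod 7). 31 = 5×6 + 1. So 4^{31} ≡ 4^{1} ≡ 4 (mod 7)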